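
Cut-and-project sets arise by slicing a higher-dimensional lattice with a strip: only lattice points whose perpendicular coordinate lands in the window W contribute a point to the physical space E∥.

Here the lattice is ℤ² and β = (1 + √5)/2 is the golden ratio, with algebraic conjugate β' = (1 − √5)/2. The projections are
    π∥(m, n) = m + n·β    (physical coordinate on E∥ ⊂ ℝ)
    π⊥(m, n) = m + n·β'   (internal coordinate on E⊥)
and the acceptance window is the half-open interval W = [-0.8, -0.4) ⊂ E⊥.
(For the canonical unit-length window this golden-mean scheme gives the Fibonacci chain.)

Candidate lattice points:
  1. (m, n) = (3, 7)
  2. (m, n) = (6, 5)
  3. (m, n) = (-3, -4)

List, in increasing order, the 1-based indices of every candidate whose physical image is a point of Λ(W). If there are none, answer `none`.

3

Numerically β ≈ 1.61803 and β' = −1/β ≈ -0.61803.
candidate 1: (m,n)=(3,7) → π∥ = 3+7·β ≈ 14.32624, π⊥ = 3+7·β' ≈ -1.32624 ∉ [-0.8, -0.4) ⇒ out
candidate 2: (m,n)=(6,5) → π∥ = 6+5·β ≈ 14.09017, π⊥ = 6+5·β' ≈ 2.90983 ∉ [-0.8, -0.4) ⇒ out
candidate 3: (m,n)=(-3,-4) → π∥ = -3-4·β ≈ -9.47214, π⊥ = -3-4·β' ≈ -0.52786 ∈ [-0.8, -0.4) ⇒ IN Λ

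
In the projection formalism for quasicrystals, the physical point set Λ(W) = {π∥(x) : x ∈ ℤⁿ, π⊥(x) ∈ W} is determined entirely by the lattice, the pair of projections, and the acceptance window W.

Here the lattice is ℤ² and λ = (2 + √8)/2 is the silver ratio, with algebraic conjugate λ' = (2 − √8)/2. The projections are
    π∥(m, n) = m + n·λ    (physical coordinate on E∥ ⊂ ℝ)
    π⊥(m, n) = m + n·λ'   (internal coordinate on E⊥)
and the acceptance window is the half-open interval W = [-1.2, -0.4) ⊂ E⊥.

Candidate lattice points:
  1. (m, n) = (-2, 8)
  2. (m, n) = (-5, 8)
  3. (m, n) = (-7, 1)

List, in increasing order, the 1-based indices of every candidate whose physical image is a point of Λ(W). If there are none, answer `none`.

none

λ' = (2−√8)/2 ≈ -0.4142.
candidate 1: (m,n)=(-2,8) → π∥ = -2+8·λ ≈ 17.3137, π⊥ = -2+8·λ' ≈ -5.3137 ∉ [-1.2, -0.4) ⇒ out
candidate 2: (m,n)=(-5,8) → π∥ = -5+8·λ ≈ 14.3137, π⊥ = -5+8·λ' ≈ -8.3137 ∉ [-1.2, -0.4) ⇒ out
candidate 3: (m,n)=(-7,1) → π∥ = -7+1·λ ≈ -4.5858, π⊥ = -7+1·λ' ≈ -7.4142 ∉ [-1.2, -0.4) ⇒ out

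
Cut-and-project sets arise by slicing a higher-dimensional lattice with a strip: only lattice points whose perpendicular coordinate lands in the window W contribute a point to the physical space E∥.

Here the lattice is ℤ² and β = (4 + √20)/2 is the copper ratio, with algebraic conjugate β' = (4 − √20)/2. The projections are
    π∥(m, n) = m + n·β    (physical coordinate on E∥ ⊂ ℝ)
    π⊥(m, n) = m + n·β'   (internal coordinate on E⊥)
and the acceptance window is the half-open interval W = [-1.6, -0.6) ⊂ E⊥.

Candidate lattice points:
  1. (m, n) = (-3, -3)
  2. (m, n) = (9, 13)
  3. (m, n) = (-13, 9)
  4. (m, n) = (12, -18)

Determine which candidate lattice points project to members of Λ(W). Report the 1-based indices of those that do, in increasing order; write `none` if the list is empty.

β' = (4−√20)/2 ≈ -0.23607.
[1] lift (-3,-3): star map gives -2.29180; window check -1.6 ≤ -2.29180 < -0.6 is false → out
[2] lift (9,13): star map gives 5.93112; window check -1.6 ≤ 5.93112 < -0.6 is false → out
[3] lift (-13,9): star map gives -15.12461; window check -1.6 ≤ -15.12461 < -0.6 is false → out
[4] lift (12,-18): star map gives 16.24922; window check -1.6 ≤ 16.24922 < -0.6 is false → out

none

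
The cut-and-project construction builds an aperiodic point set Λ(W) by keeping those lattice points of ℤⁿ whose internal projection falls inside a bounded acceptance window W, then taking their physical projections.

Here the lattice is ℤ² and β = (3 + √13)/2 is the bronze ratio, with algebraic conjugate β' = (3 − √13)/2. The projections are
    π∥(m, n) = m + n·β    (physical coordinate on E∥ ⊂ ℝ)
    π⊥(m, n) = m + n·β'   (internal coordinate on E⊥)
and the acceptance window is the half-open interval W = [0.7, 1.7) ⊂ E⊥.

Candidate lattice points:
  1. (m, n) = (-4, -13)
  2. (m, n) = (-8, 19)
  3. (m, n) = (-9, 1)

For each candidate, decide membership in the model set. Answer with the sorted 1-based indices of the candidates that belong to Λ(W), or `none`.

none

Compute β' = (3−√13)/2 = -0.30278, so π⊥(m,n) = m -0.30278·n.
#1 (-4,-13): internal coord -4 + (-13)·β' = -0.06392; -0.06392 ∉ [0.7, 1.7) → out
#2 (-8,19): internal coord -8 + (19)·β' = -13.75274; -13.75274 ∉ [0.7, 1.7) → out
#3 (-9,1): internal coord -9 + (1)·β' = -9.30278; -9.30278 ∉ [0.7, 1.7) → out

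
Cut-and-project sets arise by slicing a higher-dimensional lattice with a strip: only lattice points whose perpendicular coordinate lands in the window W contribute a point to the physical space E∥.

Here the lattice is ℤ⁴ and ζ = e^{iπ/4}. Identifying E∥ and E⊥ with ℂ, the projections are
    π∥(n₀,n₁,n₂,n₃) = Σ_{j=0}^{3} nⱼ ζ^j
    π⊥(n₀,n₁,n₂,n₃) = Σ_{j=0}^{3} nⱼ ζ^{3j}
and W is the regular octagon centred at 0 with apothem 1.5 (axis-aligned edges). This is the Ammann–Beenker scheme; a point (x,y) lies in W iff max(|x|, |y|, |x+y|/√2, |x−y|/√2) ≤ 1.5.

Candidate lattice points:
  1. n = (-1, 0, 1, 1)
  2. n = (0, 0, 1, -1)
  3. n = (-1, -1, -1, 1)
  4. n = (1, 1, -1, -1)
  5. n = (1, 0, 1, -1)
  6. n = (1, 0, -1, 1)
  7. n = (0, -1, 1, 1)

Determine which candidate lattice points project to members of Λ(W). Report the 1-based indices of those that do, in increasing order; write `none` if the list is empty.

1, 3, 4

With ζ = e^{iπ/4} the internal vectors are ζ^0,ζ^3,ζ^6,ζ^9.
candidate 1: n = (-1, 0, 1, 1) → π⊥ ≈ (-0.2929, -0.2929); max(|x|,|y|,|x±y|/√2) = 0.4142 ≤ 1.5 ⇒ ∈ W
candidate 2: n = (0, 0, 1, -1) → π⊥ ≈ (-0.7071, -1.7071); max(|x|,|y|,|x±y|/√2) = 1.7071 > 1.5 ⇒ ∉ W
candidate 3: n = (-1, -1, -1, 1) → π⊥ ≈ (+0.4142, +1.0000); max(|x|,|y|,|x±y|/√2) = 1.0000 ≤ 1.5 ⇒ ∈ W
candidate 4: n = (1, 1, -1, -1) → π⊥ ≈ (-0.4142, +1.0000); max(|x|,|y|,|x±y|/√2) = 1.0000 ≤ 1.5 ⇒ ∈ W
candidate 5: n = (1, 0, 1, -1) → π⊥ ≈ (+0.2929, -1.7071); max(|x|,|y|,|x±y|/√2) = 1.7071 > 1.5 ⇒ ∉ W
candidate 6: n = (1, 0, -1, 1) → π⊥ ≈ (+1.7071, +1.7071); max(|x|,|y|,|x±y|/√2) = 2.4142 > 1.5 ⇒ ∉ W
candidate 7: n = (0, -1, 1, 1) → π⊥ ≈ (+1.4142, -1.0000); max(|x|,|y|,|x±y|/√2) = 1.7071 > 1.5 ⇒ ∉ W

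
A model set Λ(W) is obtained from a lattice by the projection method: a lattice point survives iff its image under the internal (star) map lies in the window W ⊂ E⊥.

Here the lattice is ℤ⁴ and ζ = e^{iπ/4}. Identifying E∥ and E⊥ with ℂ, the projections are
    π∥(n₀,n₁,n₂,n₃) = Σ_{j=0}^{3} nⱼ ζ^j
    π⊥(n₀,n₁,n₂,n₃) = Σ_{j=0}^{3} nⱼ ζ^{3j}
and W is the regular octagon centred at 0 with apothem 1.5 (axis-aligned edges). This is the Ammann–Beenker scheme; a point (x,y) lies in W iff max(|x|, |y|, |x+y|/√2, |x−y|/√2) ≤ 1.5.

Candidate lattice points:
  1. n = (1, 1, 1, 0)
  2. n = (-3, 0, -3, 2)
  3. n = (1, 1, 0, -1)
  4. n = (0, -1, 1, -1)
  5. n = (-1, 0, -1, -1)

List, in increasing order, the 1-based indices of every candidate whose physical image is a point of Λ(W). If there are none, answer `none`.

Internal map: ζ^{3j} for j=0..3 gives (1,0), (−√2/2,√2/2), (0,−1), (√2/2,√2/2).
#1 (1, 1, 1, 0): internal (0.29289, -0.29289); octagon support 0.41421 vs apothem 1.5 → ∈ W
#2 (-3, 0, -3, 2): internal (-1.58579, 4.41421); octagon support 4.41421 vs apothem 1.5 → ∉ W
#3 (1, 1, 0, -1): internal (-0.41421, 0.00000); octagon support 0.41421 vs apothem 1.5 → ∈ W
#4 (0, -1, 1, -1): internal (0.00000, -2.41421); octagon support 2.41421 vs apothem 1.5 → ∉ W
#5 (-1, 0, -1, -1): internal (-1.70711, 0.29289); octagon support 1.70711 vs apothem 1.5 → ∉ W

1, 3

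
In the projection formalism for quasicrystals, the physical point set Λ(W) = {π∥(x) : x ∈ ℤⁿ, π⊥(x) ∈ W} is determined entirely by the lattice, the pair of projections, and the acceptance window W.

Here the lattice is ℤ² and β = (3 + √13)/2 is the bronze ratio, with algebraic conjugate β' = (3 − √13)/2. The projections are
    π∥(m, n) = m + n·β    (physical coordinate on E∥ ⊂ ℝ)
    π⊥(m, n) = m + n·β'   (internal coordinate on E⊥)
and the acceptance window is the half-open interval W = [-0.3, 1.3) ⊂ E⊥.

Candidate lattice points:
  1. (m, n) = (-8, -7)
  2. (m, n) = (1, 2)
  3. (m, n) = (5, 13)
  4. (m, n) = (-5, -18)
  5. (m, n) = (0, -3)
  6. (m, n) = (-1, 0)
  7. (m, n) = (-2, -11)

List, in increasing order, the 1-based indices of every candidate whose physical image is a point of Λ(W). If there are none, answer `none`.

2, 3, 4, 5

β' = (3−√13)/2 ≈ -0.3028.
[1] lift (-8,-7): star map gives -5.8806; window check -0.3 ≤ -5.8806 < 1.3 is false → out
[2] lift (1,2): star map gives 0.3944; window check -0.3 ≤ 0.3944 < 1.3 is true → IN Λ
[3] lift (5,13): star map gives 1.0639; window check -0.3 ≤ 1.0639 < 1.3 is true → IN Λ
[4] lift (-5,-18): star map gives 0.4500; window check -0.3 ≤ 0.4500 < 1.3 is true → IN Λ
[5] lift (0,-3): star map gives 0.9083; window check -0.3 ≤ 0.9083 < 1.3 is true → IN Λ
[6] lift (-1,0): star map gives -1.0000; window check -0.3 ≤ -1.0000 < 1.3 is false → out
[7] lift (-2,-11): star map gives 1.3305; window check -0.3 ≤ 1.3305 < 1.3 is false → out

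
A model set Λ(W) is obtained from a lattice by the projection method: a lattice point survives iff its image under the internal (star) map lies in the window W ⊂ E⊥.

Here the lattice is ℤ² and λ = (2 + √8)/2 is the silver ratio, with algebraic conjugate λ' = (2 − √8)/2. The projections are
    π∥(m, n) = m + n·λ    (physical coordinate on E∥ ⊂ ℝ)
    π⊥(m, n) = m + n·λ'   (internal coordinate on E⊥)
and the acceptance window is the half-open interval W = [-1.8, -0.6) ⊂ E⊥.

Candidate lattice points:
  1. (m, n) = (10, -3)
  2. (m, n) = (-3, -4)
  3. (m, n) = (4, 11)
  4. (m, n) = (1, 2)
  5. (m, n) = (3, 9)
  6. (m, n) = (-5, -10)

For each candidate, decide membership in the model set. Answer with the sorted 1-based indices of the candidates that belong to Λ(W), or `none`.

λ' = (2−√8)/2 ≈ -0.4142.
candidate 1: (m,n)=(10,-3) → π∥ = 10-3·λ ≈ 2.7574, π⊥ = 10-3·λ' ≈ 11.2426 ∉ [-1.8, -0.6) ⇒ out
candidate 2: (m,n)=(-3,-4) → π∥ = -3-4·λ ≈ -12.6569, π⊥ = -3-4·λ' ≈ -1.3431 ∈ [-1.8, -0.6) ⇒ IN Λ
candidate 3: (m,n)=(4,11) → π∥ = 4+11·λ ≈ 30.5563, π⊥ = 4+11·λ' ≈ -0.5563 ∉ [-1.8, -0.6) ⇒ out
candidate 4: (m,n)=(1,2) → π∥ = 1+2·λ ≈ 5.8284, π⊥ = 1+2·λ' ≈ 0.1716 ∉ [-1.8, -0.6) ⇒ out
candidate 5: (m,n)=(3,9) → π∥ = 3+9·λ ≈ 24.7279, π⊥ = 3+9·λ' ≈ -0.7279 ∈ [-1.8, -0.6) ⇒ IN Λ
candidate 6: (m,n)=(-5,-10) → π∥ = -5-10·λ ≈ -29.1421, π⊥ = -5-10·λ' ≈ -0.8579 ∈ [-1.8, -0.6) ⇒ IN Λ

2, 5, 6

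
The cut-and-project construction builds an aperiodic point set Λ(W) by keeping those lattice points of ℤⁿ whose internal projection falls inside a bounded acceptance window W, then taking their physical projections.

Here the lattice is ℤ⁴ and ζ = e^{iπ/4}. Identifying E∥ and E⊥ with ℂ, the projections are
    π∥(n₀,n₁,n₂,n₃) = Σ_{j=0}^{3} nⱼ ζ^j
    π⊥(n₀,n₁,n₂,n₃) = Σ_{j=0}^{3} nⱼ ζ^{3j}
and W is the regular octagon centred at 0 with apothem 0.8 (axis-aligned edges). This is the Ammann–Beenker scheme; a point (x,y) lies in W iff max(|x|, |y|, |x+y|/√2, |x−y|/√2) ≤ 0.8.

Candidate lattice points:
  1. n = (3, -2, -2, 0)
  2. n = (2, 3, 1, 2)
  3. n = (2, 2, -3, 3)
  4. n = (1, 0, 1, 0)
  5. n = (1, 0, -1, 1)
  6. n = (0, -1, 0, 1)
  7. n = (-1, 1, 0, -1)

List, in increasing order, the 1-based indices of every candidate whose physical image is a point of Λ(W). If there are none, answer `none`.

With ζ = e^{iπ/4} the internal vectors are ζ^0,ζ^3,ζ^6,ζ^9.
#1 (3, -2, -2, 0): internal (4.414214, 0.585786); octagon support 4.414214 vs apothem 0.8 → ∉ W
#2 (2, 3, 1, 2): internal (1.292893, 2.535534); octagon support 2.707107 vs apothem 0.8 → ∉ W
#3 (2, 2, -3, 3): internal (2.707107, 6.535534); octagon support 6.535534 vs apothem 0.8 → ∉ W
#4 (1, 0, 1, 0): internal (1.000000, -1.000000); octagon support 1.414214 vs apothem 0.8 → ∉ W
#5 (1, 0, -1, 1): internal (1.707107, 1.707107); octagon support 2.414214 vs apothem 0.8 → ∉ W
#6 (0, -1, 0, 1): internal (1.414214, 0.000000); octagon support 1.414214 vs apothem 0.8 → ∉ W
#7 (-1, 1, 0, -1): internal (-2.414214, 0.000000); octagon support 2.414214 vs apothem 0.8 → ∉ W

none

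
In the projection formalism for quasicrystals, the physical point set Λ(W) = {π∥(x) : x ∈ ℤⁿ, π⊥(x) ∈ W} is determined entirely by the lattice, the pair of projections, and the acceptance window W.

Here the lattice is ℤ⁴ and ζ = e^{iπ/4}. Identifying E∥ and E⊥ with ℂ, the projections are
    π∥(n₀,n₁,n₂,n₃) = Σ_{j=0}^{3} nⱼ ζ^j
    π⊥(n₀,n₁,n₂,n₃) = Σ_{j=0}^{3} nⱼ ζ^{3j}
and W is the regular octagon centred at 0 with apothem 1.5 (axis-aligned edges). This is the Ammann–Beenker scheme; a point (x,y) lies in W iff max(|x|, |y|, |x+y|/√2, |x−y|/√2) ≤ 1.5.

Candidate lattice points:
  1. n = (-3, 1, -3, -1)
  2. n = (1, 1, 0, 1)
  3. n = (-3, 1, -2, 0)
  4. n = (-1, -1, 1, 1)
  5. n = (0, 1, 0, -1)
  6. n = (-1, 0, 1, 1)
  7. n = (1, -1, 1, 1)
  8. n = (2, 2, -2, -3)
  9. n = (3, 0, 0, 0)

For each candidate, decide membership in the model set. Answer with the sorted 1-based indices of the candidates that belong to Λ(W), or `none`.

4, 5, 6

With ζ = e^{iπ/4} the internal vectors are ζ^0,ζ^3,ζ^6,ζ^9.
#1 (-3, 1, -3, -1): internal (-4.4142, 3.0000); octagon support 5.2426 vs apothem 1.5 → ∉ W
#2 (1, 1, 0, 1): internal (1.0000, 1.4142); octagon support 1.7071 vs apothem 1.5 → ∉ W
#3 (-3, 1, -2, 0): internal (-3.7071, 2.7071); octagon support 4.5355 vs apothem 1.5 → ∉ W
#4 (-1, -1, 1, 1): internal (0.4142, -1.0000); octagon support 1.0000 vs apothem 1.5 → ∈ W
#5 (0, 1, 0, -1): internal (-1.4142, 0.0000); octagon support 1.4142 vs apothem 1.5 → ∈ W
#6 (-1, 0, 1, 1): internal (-0.2929, -0.2929); octagon support 0.4142 vs apothem 1.5 → ∈ W
#7 (1, -1, 1, 1): internal (2.4142, -1.0000); octagon support 2.4142 vs apothem 1.5 → ∉ W
#8 (2, 2, -2, -3): internal (-1.5355, 1.2929); octagon support 2.0000 vs apothem 1.5 → ∉ W
#9 (3, 0, 0, 0): internal (3.0000, 0.0000); octagon support 3.0000 vs apothem 1.5 → ∉ W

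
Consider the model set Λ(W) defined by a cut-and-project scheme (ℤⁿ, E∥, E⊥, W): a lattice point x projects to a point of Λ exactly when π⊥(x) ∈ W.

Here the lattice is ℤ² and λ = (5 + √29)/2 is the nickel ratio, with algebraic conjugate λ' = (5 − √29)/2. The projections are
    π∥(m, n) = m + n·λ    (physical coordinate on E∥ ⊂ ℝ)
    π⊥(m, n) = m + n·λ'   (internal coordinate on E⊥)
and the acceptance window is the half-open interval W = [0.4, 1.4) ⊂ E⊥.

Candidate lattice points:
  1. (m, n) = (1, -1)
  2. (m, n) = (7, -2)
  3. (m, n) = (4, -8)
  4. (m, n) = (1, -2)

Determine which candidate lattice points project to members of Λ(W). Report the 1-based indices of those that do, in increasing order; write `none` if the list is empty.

1, 4

λ' = (5−√29)/2 ≈ -0.192582.
candidate 1: (m,n)=(1,-1) → π∥ = 1-1·λ ≈ -4.192582, π⊥ = 1-1·λ' ≈ 1.192582 ∈ [0.4, 1.4) ⇒ IN Λ
candidate 2: (m,n)=(7,-2) → π∥ = 7-2·λ ≈ -3.385165, π⊥ = 7-2·λ' ≈ 7.385165 ∉ [0.4, 1.4) ⇒ out
candidate 3: (m,n)=(4,-8) → π∥ = 4-8·λ ≈ -37.540659, π⊥ = 4-8·λ' ≈ 5.540659 ∉ [0.4, 1.4) ⇒ out
candidate 4: (m,n)=(1,-2) → π∥ = 1-2·λ ≈ -9.385165, π⊥ = 1-2·λ' ≈ 1.385165 ∈ [0.4, 1.4) ⇒ IN Λ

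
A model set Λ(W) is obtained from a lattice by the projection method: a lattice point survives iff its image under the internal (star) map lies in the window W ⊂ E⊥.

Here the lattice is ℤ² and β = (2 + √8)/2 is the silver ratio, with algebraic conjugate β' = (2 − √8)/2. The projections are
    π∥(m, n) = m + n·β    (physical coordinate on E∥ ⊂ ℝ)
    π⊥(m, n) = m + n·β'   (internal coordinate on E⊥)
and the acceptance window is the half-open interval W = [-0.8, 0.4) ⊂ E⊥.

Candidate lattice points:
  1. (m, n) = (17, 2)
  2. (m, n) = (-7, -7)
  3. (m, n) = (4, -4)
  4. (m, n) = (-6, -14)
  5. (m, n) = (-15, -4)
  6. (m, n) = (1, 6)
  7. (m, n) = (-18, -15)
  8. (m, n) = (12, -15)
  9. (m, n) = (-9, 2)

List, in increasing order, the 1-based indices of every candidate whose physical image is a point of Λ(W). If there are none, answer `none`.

Numerically β ≈ 2.414214 and β' = −1/β ≈ -0.414214.
candidate 1: (m,n)=(17,2) → π∥ = 17+2·β ≈ 21.828427, π⊥ = 17+2·β' ≈ 16.171573 ∉ [-0.8, 0.4) ⇒ out
candidate 2: (m,n)=(-7,-7) → π∥ = -7-7·β ≈ -23.899495, π⊥ = -7-7·β' ≈ -4.100505 ∉ [-0.8, 0.4) ⇒ out
candidate 3: (m,n)=(4,-4) → π∥ = 4-4·β ≈ -5.656854, π⊥ = 4-4·β' ≈ 5.656854 ∉ [-0.8, 0.4) ⇒ out
candidate 4: (m,n)=(-6,-14) → π∥ = -6-14·β ≈ -39.798990, π⊥ = -6-14·β' ≈ -0.201010 ∈ [-0.8, 0.4) ⇒ IN Λ
candidate 5: (m,n)=(-15,-4) → π∥ = -15-4·β ≈ -24.656854, π⊥ = -15-4·β' ≈ -13.343146 ∉ [-0.8, 0.4) ⇒ out
candidate 6: (m,n)=(1,6) → π∥ = 1+6·β ≈ 15.485281, π⊥ = 1+6·β' ≈ -1.485281 ∉ [-0.8, 0.4) ⇒ out
candidate 7: (m,n)=(-18,-15) → π∥ = -18-15·β ≈ -54.213203, π⊥ = -18-15·β' ≈ -11.786797 ∉ [-0.8, 0.4) ⇒ out
candidate 8: (m,n)=(12,-15) → π∥ = 12-15·β ≈ -24.213203, π⊥ = 12-15·β' ≈ 18.213203 ∉ [-0.8, 0.4) ⇒ out
candidate 9: (m,n)=(-9,2) → π∥ = -9+2·β ≈ -4.171573, π⊥ = -9+2·β' ≈ -9.828427 ∉ [-0.8, 0.4) ⇒ out

4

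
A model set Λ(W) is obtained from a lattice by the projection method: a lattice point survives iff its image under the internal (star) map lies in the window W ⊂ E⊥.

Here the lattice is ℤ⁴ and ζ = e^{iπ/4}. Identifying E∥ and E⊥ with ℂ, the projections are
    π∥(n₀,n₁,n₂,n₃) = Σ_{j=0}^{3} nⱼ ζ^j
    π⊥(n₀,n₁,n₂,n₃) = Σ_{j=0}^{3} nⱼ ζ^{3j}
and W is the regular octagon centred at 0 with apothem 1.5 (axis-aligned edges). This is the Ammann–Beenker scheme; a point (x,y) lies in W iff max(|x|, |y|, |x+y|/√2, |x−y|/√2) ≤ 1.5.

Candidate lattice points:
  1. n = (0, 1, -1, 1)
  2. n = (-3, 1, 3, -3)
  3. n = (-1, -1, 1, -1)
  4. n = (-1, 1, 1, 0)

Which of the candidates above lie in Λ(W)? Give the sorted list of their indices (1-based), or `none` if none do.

π⊥(n) = n₀ + n₁ζ³ + n₂ζ⁶ + n₃ζ⁹ where ζ = e^{iπ/4}.
candidate 1: n = (0, 1, -1, 1) → π⊥ ≈ (+0.000000, +2.414214); max(|x|,|y|,|x±y|/√2) = 2.414214 > 1.5 ⇒ ∉ W
candidate 2: n = (-3, 1, 3, -3) → π⊥ ≈ (-5.828427, -4.414214); max(|x|,|y|,|x±y|/√2) = 7.242641 > 1.5 ⇒ ∉ W
candidate 3: n = (-1, -1, 1, -1) → π⊥ ≈ (-1.000000, -2.414214); max(|x|,|y|,|x±y|/√2) = 2.414214 > 1.5 ⇒ ∉ W
candidate 4: n = (-1, 1, 1, 0) → π⊥ ≈ (-1.707107, -0.292893); max(|x|,|y|,|x±y|/√2) = 1.707107 > 1.5 ⇒ ∉ W

none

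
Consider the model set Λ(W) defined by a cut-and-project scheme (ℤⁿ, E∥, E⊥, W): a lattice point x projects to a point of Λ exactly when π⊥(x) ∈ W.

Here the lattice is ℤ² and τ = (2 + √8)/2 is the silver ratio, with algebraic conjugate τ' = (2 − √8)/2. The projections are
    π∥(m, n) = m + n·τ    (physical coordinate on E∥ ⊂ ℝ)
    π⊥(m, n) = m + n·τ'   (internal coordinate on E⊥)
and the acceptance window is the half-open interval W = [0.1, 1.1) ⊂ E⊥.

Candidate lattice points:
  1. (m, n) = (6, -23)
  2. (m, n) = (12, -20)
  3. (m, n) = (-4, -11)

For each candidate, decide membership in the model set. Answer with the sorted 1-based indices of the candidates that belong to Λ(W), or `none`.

3

Numerically τ ≈ 2.4142 and τ' = −1/τ ≈ -0.4142.
[1] lift (6,-23): star map gives 15.5269; window check 0.1 ≤ 15.5269 < 1.1 is false → out
[2] lift (12,-20): star map gives 20.2843; window check 0.1 ≤ 20.2843 < 1.1 is false → out
[3] lift (-4,-11): star map gives 0.5563; window check 0.1 ≤ 0.5563 < 1.1 is true → IN Λ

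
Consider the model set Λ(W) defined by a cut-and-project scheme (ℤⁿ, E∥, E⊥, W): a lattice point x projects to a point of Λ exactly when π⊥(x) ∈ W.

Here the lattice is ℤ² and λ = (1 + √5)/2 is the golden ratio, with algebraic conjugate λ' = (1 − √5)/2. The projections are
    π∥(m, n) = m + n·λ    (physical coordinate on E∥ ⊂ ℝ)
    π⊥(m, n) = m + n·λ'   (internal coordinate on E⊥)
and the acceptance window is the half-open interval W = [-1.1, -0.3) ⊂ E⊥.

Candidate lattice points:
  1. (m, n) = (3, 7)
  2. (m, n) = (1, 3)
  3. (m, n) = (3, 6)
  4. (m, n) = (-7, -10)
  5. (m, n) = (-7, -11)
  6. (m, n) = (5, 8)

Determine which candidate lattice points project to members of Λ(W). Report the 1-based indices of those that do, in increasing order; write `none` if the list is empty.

λ' = (1−√5)/2 ≈ -0.6180.
[1] lift (3,7): star map gives -1.3262; window check -1.1 ≤ -1.3262 < -0.3 is false → out
[2] lift (1,3): star map gives -0.8541; window check -1.1 ≤ -0.8541 < -0.3 is true → IN Λ
[3] lift (3,6): star map gives -0.7082; window check -1.1 ≤ -0.7082 < -0.3 is true → IN Λ
[4] lift (-7,-10): star map gives -0.8197; window check -1.1 ≤ -0.8197 < -0.3 is true → IN Λ
[5] lift (-7,-11): star map gives -0.2016; window check -1.1 ≤ -0.2016 < -0.3 is false → out
[6] lift (5,8): star map gives 0.0557; window check -1.1 ≤ 0.0557 < -0.3 is false → out

2, 3, 4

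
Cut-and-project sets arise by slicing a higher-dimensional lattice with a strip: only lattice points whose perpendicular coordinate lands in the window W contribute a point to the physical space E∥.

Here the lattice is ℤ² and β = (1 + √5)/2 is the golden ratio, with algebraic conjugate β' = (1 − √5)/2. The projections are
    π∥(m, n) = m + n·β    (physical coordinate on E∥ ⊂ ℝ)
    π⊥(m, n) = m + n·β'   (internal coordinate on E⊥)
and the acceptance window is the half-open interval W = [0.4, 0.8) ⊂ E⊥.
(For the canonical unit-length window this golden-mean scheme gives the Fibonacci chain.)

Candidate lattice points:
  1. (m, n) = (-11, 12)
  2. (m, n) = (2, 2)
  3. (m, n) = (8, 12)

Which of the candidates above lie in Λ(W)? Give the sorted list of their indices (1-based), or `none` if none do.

2, 3

Compute β' = (1−√5)/2 = -0.6180, so π⊥(m,n) = m -0.6180·n.
#1 (-11,12): internal coord -11 + (12)·β' = -18.4164; -18.4164 ∉ [0.4, 0.8) → out
#2 (2,2): internal coord 2 + (2)·β' = +0.7639; +0.7639 ∈ [0.4, 0.8) → IN Λ
#3 (8,12): internal coord 8 + (12)·β' = +0.5836; +0.5836 ∈ [0.4, 0.8) → IN Λ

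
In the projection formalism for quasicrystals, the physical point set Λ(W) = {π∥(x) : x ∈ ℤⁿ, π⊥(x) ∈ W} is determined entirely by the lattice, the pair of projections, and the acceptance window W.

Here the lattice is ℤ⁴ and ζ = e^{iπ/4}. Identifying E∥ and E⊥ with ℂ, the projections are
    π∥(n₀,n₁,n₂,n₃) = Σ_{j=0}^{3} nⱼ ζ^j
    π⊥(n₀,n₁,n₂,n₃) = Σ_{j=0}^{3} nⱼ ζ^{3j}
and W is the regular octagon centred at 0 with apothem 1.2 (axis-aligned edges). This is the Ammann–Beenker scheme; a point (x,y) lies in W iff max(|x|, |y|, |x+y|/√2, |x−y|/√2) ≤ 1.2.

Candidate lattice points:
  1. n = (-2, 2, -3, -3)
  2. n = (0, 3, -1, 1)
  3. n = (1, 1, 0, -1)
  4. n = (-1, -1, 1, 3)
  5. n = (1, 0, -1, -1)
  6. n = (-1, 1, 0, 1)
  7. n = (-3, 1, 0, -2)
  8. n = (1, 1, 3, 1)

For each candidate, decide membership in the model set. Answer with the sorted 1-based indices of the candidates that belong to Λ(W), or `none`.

With ζ = e^{iπ/4} the internal vectors are ζ^0,ζ^3,ζ^6,ζ^9.
#1 (-2, 2, -3, -3): internal (-5.53553, 2.29289); octagon support 5.53553 vs apothem 1.2 → ∉ W
#2 (0, 3, -1, 1): internal (-1.41421, 3.82843); octagon support 3.82843 vs apothem 1.2 → ∉ W
#3 (1, 1, 0, -1): internal (-0.41421, 0.00000); octagon support 0.41421 vs apothem 1.2 → ∈ W
#4 (-1, -1, 1, 3): internal (1.82843, 0.41421); octagon support 1.82843 vs apothem 1.2 → ∉ W
#5 (1, 0, -1, -1): internal (0.29289, 0.29289); octagon support 0.41421 vs apothem 1.2 → ∈ W
#6 (-1, 1, 0, 1): internal (-1.00000, 1.41421); octagon support 1.70711 vs apothem 1.2 → ∉ W
#7 (-3, 1, 0, -2): internal (-5.12132, -0.70711); octagon support 5.12132 vs apothem 1.2 → ∉ W
#8 (1, 1, 3, 1): internal (1.00000, -1.58579); octagon support 1.82843 vs apothem 1.2 → ∉ W

3, 5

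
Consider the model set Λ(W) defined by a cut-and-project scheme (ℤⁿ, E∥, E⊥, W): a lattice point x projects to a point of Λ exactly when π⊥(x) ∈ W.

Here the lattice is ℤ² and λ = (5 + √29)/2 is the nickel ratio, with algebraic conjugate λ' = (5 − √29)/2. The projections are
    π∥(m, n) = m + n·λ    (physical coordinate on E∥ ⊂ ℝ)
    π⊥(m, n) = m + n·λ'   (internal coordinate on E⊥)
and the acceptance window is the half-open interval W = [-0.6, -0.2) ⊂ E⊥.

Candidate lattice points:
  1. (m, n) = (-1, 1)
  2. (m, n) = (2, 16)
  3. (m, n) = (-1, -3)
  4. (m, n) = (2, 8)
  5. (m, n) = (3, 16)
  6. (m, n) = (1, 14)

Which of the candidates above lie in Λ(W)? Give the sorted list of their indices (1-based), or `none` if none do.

Compute λ' = (5−√29)/2 = -0.192582, so π⊥(m,n) = m -0.192582·n.
[1] lift (-1,1): star map gives -1.192582; window check -0.6 ≤ -1.192582 < -0.2 is false → out
[2] lift (2,16): star map gives -1.081318; window check -0.6 ≤ -1.081318 < -0.2 is false → out
[3] lift (-1,-3): star map gives -0.422253; window check -0.6 ≤ -0.422253 < -0.2 is true → IN Λ
[4] lift (2,8): star map gives 0.459341; window check -0.6 ≤ 0.459341 < -0.2 is false → out
[5] lift (3,16): star map gives -0.081318; window check -0.6 ≤ -0.081318 < -0.2 is false → out
[6] lift (1,14): star map gives -1.696154; window check -0.6 ≤ -1.696154 < -0.2 is false → out

3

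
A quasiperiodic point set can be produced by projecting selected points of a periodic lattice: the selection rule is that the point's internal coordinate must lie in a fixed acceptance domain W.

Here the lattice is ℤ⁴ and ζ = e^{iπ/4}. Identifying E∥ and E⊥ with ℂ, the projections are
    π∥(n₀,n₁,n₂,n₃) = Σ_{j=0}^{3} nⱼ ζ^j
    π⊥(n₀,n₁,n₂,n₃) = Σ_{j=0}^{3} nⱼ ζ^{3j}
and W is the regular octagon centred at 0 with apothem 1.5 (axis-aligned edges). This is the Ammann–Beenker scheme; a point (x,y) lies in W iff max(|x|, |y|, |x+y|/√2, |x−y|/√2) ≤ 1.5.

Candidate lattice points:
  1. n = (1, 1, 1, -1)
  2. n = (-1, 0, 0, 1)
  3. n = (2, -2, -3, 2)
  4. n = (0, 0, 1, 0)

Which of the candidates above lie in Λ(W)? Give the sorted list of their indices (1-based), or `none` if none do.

1, 2, 4

With ζ = e^{iπ/4} the internal vectors are ζ^0,ζ^3,ζ^6,ζ^9.
#1 (1, 1, 1, -1): internal (-0.41421, -1.00000); octagon support 1.00000 vs apothem 1.5 → ∈ W
#2 (-1, 0, 0, 1): internal (-0.29289, 0.70711); octagon support 0.70711 vs apothem 1.5 → ∈ W
#3 (2, -2, -3, 2): internal (4.82843, 3.00000); octagon support 5.53553 vs apothem 1.5 → ∉ W
#4 (0, 0, 1, 0): internal (0.00000, -1.00000); octagon support 1.00000 vs apothem 1.5 → ∈ W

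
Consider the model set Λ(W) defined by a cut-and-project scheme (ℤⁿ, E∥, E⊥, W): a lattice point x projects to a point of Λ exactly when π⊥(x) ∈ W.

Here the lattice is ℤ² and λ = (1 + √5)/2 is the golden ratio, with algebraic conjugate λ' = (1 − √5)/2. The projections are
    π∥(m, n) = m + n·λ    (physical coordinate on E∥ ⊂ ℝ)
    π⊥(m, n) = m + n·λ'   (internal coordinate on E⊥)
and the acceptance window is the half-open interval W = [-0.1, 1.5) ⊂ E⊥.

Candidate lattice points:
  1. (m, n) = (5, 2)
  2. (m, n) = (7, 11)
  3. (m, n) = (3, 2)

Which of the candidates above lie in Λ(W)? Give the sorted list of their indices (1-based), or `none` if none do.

2

Compute λ' = (1−√5)/2 = -0.618034, so π⊥(m,n) = m -0.618034·n.
#1 (5,2): internal coord 5 + (2)·λ' = +3.763932; +3.763932 ∉ [-0.1, 1.5) → out
#2 (7,11): internal coord 7 + (11)·λ' = +0.201626; +0.201626 ∈ [-0.1, 1.5) → IN Λ
#3 (3,2): internal coord 3 + (2)·λ' = +1.763932; +1.763932 ∉ [-0.1, 1.5) → out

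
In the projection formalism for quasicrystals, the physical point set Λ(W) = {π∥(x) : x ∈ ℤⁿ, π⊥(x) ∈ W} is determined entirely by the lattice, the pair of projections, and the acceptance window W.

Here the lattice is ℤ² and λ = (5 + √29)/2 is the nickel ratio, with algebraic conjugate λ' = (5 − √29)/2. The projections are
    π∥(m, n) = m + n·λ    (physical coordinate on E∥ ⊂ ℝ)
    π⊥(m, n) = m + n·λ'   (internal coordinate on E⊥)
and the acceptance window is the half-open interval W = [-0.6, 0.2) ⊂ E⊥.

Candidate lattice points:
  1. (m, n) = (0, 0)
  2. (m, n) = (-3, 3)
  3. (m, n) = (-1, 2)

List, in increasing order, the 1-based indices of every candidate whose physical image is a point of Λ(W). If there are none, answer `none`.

Compute λ' = (5−√29)/2 = -0.19258, so π⊥(m,n) = m -0.19258·n.
#1 (0,0): internal coord 0 + (0)·λ' = +0.00000; +0.00000 ∈ [-0.6, 0.2) → IN Λ
#2 (-3,3): internal coord -3 + (3)·λ' = -3.57775; -3.57775 ∉ [-0.6, 0.2) → out
#3 (-1,2): internal coord -1 + (2)·λ' = -1.38516; -1.38516 ∉ [-0.6, 0.2) → out

1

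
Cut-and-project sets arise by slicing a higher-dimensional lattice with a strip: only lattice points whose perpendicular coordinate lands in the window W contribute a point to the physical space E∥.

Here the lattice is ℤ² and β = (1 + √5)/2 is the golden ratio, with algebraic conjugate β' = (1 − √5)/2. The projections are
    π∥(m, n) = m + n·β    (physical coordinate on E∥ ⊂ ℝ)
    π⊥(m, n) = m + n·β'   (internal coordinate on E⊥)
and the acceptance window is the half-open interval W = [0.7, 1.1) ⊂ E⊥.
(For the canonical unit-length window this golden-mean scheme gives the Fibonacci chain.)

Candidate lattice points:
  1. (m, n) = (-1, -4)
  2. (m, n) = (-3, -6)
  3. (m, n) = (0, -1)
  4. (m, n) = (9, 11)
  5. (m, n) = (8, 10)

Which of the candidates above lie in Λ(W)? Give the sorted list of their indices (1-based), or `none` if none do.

Numerically β ≈ 1.61803 and β' = −1/β ≈ -0.61803.
candidate 1: (m,n)=(-1,-4) → π∥ = -1-4·β ≈ -7.47214, π⊥ = -1-4·β' ≈ 1.47214 ∉ [0.7, 1.1) ⇒ out
candidate 2: (m,n)=(-3,-6) → π∥ = -3-6·β ≈ -12.70820, π⊥ = -3-6·β' ≈ 0.70820 ∈ [0.7, 1.1) ⇒ IN Λ
candidate 3: (m,n)=(0,-1) → π∥ = 0-1·β ≈ -1.61803, π⊥ = 0-1·β' ≈ 0.61803 ∉ [0.7, 1.1) ⇒ out
candidate 4: (m,n)=(9,11) → π∥ = 9+11·β ≈ 26.79837, π⊥ = 9+11·β' ≈ 2.20163 ∉ [0.7, 1.1) ⇒ out
candidate 5: (m,n)=(8,10) → π∥ = 8+10·β ≈ 24.18034, π⊥ = 8+10·β' ≈ 1.81966 ∉ [0.7, 1.1) ⇒ out

2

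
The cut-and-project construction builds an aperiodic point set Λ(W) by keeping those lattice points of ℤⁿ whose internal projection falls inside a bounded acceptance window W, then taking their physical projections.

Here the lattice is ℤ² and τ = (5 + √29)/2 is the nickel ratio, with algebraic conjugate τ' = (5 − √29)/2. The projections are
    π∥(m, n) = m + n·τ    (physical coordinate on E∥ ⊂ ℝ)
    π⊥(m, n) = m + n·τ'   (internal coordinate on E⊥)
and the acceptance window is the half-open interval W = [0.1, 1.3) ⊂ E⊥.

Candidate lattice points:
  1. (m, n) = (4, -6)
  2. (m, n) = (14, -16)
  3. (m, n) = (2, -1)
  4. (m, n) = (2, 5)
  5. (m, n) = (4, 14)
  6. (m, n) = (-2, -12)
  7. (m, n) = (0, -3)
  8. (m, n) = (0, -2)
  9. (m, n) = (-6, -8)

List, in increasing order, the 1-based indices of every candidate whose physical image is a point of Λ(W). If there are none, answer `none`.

Compute τ' = (5−√29)/2 = -0.192582, so π⊥(m,n) = m -0.192582·n.
#1 (4,-6): internal coord 4 + (-6)·τ' = +5.155494; +5.155494 ∉ [0.1, 1.3) → out
#2 (14,-16): internal coord 14 + (-16)·τ' = +17.081318; +17.081318 ∉ [0.1, 1.3) → out
#3 (2,-1): internal coord 2 + (-1)·τ' = +2.192582; +2.192582 ∉ [0.1, 1.3) → out
#4 (2,5): internal coord 2 + (5)·τ' = +1.037088; +1.037088 ∈ [0.1, 1.3) → IN Λ
#5 (4,14): internal coord 4 + (14)·τ' = +1.303846; +1.303846 ∉ [0.1, 1.3) → out
#6 (-2,-12): internal coord -2 + (-12)·τ' = +0.310989; +0.310989 ∈ [0.1, 1.3) → IN Λ
#7 (0,-3): internal coord 0 + (-3)·τ' = +0.577747; +0.577747 ∈ [0.1, 1.3) → IN Λ
#8 (0,-2): internal coord 0 + (-2)·τ' = +0.385165; +0.385165 ∈ [0.1, 1.3) → IN Λ
#9 (-6,-8): internal coord -6 + (-8)·τ' = -4.459341; -4.459341 ∉ [0.1, 1.3) → out

4, 6, 7, 8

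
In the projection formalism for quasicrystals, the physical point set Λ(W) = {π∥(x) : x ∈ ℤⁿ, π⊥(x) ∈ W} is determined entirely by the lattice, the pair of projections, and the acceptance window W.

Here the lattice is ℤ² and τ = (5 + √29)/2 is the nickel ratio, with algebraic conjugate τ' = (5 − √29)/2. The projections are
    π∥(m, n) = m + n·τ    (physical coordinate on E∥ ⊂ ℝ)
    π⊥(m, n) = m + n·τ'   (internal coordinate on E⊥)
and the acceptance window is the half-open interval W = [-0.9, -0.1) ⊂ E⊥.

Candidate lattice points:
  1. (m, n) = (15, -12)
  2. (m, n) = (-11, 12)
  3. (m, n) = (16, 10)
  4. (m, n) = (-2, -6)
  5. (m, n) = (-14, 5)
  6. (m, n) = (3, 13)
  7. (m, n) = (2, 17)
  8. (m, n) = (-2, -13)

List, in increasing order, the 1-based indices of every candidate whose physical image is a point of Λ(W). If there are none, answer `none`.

Numerically τ ≈ 5.19258 and τ' = −1/τ ≈ -0.19258.
candidate 1: (m,n)=(15,-12) → π∥ = 15-12·τ ≈ -47.31099, π⊥ = 15-12·τ' ≈ 17.31099 ∉ [-0.9, -0.1) ⇒ out
candidate 2: (m,n)=(-11,12) → π∥ = -11+12·τ ≈ 51.31099, π⊥ = -11+12·τ' ≈ -13.31099 ∉ [-0.9, -0.1) ⇒ out
candidate 3: (m,n)=(16,10) → π∥ = 16+10·τ ≈ 67.92582, π⊥ = 16+10·τ' ≈ 14.07418 ∉ [-0.9, -0.1) ⇒ out
candidate 4: (m,n)=(-2,-6) → π∥ = -2-6·τ ≈ -33.15549, π⊥ = -2-6·τ' ≈ -0.84451 ∈ [-0.9, -0.1) ⇒ IN Λ
candidate 5: (m,n)=(-14,5) → π∥ = -14+5·τ ≈ 11.96291, π⊥ = -14+5·τ' ≈ -14.96291 ∉ [-0.9, -0.1) ⇒ out
candidate 6: (m,n)=(3,13) → π∥ = 3+13·τ ≈ 70.50357, π⊥ = 3+13·τ' ≈ 0.49643 ∉ [-0.9, -0.1) ⇒ out
candidate 7: (m,n)=(2,17) → π∥ = 2+17·τ ≈ 90.27390, π⊥ = 2+17·τ' ≈ -1.27390 ∉ [-0.9, -0.1) ⇒ out
candidate 8: (m,n)=(-2,-13) → π∥ = -2-13·τ ≈ -69.50357, π⊥ = -2-13·τ' ≈ 0.50357 ∉ [-0.9, -0.1) ⇒ out

4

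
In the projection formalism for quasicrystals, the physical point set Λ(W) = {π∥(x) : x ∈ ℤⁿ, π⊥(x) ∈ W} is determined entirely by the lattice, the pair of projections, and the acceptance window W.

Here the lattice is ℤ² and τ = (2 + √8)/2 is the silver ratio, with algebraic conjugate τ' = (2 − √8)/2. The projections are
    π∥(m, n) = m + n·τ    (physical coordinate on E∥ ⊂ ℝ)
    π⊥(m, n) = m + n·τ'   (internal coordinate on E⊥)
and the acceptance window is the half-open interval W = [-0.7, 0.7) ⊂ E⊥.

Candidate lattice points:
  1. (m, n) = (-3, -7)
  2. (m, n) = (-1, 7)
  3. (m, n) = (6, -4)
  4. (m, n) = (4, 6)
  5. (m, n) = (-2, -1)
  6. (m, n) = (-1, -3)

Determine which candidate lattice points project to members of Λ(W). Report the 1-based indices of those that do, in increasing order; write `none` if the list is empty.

1, 6

Compute τ' = (2−√8)/2 = -0.414214, so π⊥(m,n) = m -0.414214·n.
[1] lift (-3,-7): star map gives -0.100505; window check -0.7 ≤ -0.100505 < 0.7 is true → IN Λ
[2] lift (-1,7): star map gives -3.899495; window check -0.7 ≤ -3.899495 < 0.7 is false → out
[3] lift (6,-4): star map gives 7.656854; window check -0.7 ≤ 7.656854 < 0.7 is false → out
[4] lift (4,6): star map gives 1.514719; window check -0.7 ≤ 1.514719 < 0.7 is false → out
[5] lift (-2,-1): star map gives -1.585786; window check -0.7 ≤ -1.585786 < 0.7 is false → out
[6] lift (-1,-3): star map gives 0.242641; window check -0.7 ≤ 0.242641 < 0.7 is true → IN Λ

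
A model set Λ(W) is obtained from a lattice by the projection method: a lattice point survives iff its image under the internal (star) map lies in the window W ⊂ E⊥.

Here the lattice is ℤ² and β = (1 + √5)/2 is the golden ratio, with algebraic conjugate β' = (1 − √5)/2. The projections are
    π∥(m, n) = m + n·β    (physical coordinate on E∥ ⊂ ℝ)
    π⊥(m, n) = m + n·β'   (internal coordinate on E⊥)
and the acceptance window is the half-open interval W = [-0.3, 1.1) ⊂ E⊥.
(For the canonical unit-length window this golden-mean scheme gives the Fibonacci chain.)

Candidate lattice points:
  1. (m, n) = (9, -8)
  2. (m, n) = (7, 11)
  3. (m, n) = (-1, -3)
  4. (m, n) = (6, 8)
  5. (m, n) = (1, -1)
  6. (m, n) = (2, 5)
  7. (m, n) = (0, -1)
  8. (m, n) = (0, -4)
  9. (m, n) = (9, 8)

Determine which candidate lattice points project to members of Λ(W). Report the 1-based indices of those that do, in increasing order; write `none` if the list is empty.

2, 3, 4, 7

Compute β' = (1−√5)/2 = -0.6180, so π⊥(m,n) = m -0.6180·n.
candidate 1: (m,n)=(9,-8) → π∥ = 9-8·β ≈ -3.9443, π⊥ = 9-8·β' ≈ 13.9443 ∉ [-0.3, 1.1) ⇒ out
candidate 2: (m,n)=(7,11) → π∥ = 7+11·β ≈ 24.7984, π⊥ = 7+11·β' ≈ 0.2016 ∈ [-0.3, 1.1) ⇒ IN Λ
candidate 3: (m,n)=(-1,-3) → π∥ = -1-3·β ≈ -5.8541, π⊥ = -1-3·β' ≈ 0.8541 ∈ [-0.3, 1.1) ⇒ IN Λ
candidate 4: (m,n)=(6,8) → π∥ = 6+8·β ≈ 18.9443, π⊥ = 6+8·β' ≈ 1.0557 ∈ [-0.3, 1.1) ⇒ IN Λ
candidate 5: (m,n)=(1,-1) → π∥ = 1-1·β ≈ -0.6180, π⊥ = 1-1·β' ≈ 1.6180 ∉ [-0.3, 1.1) ⇒ out
candidate 6: (m,n)=(2,5) → π∥ = 2+5·β ≈ 10.0902, π⊥ = 2+5·β' ≈ -1.0902 ∉ [-0.3, 1.1) ⇒ out
candidate 7: (m,n)=(0,-1) → π∥ = 0-1·β ≈ -1.6180, π⊥ = 0-1·β' ≈ 0.6180 ∈ [-0.3, 1.1) ⇒ IN Λ
candidate 8: (m,n)=(0,-4) → π∥ = 0-4·β ≈ -6.4721, π⊥ = 0-4·β' ≈ 2.4721 ∉ [-0.3, 1.1) ⇒ out
candidate 9: (m,n)=(9,8) → π∥ = 9+8·β ≈ 21.9443, π⊥ = 9+8·β' ≈ 4.0557 ∉ [-0.3, 1.1) ⇒ out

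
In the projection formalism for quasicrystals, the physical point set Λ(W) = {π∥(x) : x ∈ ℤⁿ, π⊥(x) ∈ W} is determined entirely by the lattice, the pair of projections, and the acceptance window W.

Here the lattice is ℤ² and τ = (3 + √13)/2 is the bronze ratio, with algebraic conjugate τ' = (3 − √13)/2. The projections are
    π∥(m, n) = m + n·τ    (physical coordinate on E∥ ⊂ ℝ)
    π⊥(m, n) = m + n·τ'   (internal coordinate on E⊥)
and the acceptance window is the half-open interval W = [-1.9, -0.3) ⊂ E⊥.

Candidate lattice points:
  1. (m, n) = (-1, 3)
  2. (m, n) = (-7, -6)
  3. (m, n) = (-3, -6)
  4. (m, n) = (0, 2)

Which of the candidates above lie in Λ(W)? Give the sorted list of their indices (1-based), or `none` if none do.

τ' = (3−√13)/2 ≈ -0.30278.
#1 (-1,3): internal coord -1 + (3)·τ' = -1.90833; -1.90833 ∉ [-1.9, -0.3) → out
#2 (-7,-6): internal coord -7 + (-6)·τ' = -5.18335; -5.18335 ∉ [-1.9, -0.3) → out
#3 (-3,-6): internal coord -3 + (-6)·τ' = -1.18335; -1.18335 ∈ [-1.9, -0.3) → IN Λ
#4 (0,2): internal coord 0 + (2)·τ' = -0.60555; -0.60555 ∈ [-1.9, -0.3) → IN Λ

3, 4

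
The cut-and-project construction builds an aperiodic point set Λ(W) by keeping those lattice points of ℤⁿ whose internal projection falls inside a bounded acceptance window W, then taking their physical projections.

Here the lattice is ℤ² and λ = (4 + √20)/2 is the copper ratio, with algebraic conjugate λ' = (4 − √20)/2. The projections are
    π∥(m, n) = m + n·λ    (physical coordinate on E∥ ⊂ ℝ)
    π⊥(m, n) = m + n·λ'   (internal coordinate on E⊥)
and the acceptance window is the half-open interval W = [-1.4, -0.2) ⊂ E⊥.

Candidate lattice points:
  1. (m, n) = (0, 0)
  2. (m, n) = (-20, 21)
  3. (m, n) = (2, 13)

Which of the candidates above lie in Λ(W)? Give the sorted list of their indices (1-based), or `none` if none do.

3

Compute λ' = (4−√20)/2 = -0.2361, so π⊥(m,n) = m -0.2361·n.
[1] lift (0,0): star map gives 0.0000; window check -1.4 ≤ 0.0000 < -0.2 is false → out
[2] lift (-20,21): star map gives -24.9574; window check -1.4 ≤ -24.9574 < -0.2 is false → out
[3] lift (2,13): star map gives -1.0689; window check -1.4 ≤ -1.0689 < -0.2 is true → IN Λ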